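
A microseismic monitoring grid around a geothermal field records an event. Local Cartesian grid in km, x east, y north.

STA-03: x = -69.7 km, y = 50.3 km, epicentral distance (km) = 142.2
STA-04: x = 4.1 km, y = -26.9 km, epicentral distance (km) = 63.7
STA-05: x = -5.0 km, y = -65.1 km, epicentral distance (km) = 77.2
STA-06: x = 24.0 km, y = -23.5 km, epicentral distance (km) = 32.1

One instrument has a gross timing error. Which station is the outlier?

Solve using three stations at a time. Using STA-03, STA-05, STA-06 (subtract circle equations pairwise → linear system) gives (x, y) ≈ (55.5, -17.1).
Distances from that point to each station vs reported:
  STA-03: calculated 142.2 vs reported 142.2 → residual 0.0 km
  STA-04: calculated 52.3 vs reported 63.7 → residual 11.4 km
  STA-05: calculated 77.2 vs reported 77.2 → residual 0.0 km
  STA-06: calculated 32.1 vs reported 32.1 → residual 0.0 km
STA-03, STA-05, STA-06 are mutually consistent (residuals ≈ 0); STA-04 is off by 11.4 km.

STA-04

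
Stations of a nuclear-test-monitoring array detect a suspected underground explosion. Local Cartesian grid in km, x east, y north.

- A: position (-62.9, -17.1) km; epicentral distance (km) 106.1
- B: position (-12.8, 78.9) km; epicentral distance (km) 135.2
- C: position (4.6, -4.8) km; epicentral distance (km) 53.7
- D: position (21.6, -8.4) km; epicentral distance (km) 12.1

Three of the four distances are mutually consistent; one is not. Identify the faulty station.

D

Solve using three stations at a time. Using A, B, C (subtract circle equations pairwise → linear system) gives (x, y) ≈ (39.2, -45.9).
Distances from that point to each station vs reported:
  A: calculated 106.1 vs reported 106.1 → residual 0.0 km
  B: calculated 135.2 vs reported 135.2 → residual 0.0 km
  C: calculated 53.8 vs reported 53.7 → residual 0.1 km
  D: calculated 41.5 vs reported 12.1 → residual 29.4 km
A, B, C are mutually consistent (residuals ≈ 0); D is off by 29.4 km.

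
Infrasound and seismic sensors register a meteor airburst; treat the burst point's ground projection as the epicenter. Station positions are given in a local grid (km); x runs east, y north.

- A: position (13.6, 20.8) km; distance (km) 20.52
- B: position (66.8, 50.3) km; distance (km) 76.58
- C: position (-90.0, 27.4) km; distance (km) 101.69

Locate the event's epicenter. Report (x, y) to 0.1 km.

8.2 km east, 1.0 km north

Circle about each station: (x − 13.6)² + (y − 20.8)² = 20.52²; (x − 66.8)² + (y − 50.3)² = 76.58²; (x + 90.0)² + (y − 27.4)² = 101.69².
Subtracting pairs of circle equations eliminates x²+y² and gives linear equations (the radical axes):
106.4 x + 59.0 y = 931.30
-207.2 x + 13.2 y = -1686.63
Solving the 2×2 system: x ≈ 8.2, y ≈ 1.0 km.
Check against A (with the unrounded x, y): √((x − 13.6)²+(y − 20.8)²) = 20.53 ≈ 20.52 km. ✓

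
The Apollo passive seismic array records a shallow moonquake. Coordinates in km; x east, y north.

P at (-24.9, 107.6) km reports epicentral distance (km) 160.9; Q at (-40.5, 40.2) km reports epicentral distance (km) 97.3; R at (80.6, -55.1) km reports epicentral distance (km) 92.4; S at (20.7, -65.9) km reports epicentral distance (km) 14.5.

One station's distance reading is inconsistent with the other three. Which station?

Solve using three stations at a time. Using P, Q, R (subtract circle equations pairwise → linear system) gives (x, y) ≈ (-11.8, -52.8).
Distances from that point to each station vs reported:
  P: calculated 160.9 vs reported 160.9 → residual 0.0 km
  Q: calculated 97.3 vs reported 97.3 → residual 0.0 km
  R: calculated 92.4 vs reported 92.4 → residual 0.0 km
  S: calculated 35.0 vs reported 14.5 → residual 20.5 km
P, Q, R are mutually consistent (residuals ≈ 0); S is off by 20.5 km.

S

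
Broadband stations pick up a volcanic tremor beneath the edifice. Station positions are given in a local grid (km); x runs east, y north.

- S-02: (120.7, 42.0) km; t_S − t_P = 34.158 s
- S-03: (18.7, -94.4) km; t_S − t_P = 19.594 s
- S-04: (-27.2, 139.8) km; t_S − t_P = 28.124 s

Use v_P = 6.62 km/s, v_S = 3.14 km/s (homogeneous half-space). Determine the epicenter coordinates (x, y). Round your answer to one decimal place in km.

Distance from S−P lag: d = Δt · v_P v_S / (v_P − v_S) = Δt · (6.62·3.14)/(6.62−3.14) ≈ 5.9732·Δt.
So d_S-02 = 204.03, d_S-03 = 117.04, d_S-04 = 167.99 km.
Circle about each station: (x − 120.7)² + (y − 42.0)² = 204.03²; (x − 18.7)² + (y + 94.4)² = 117.04²; (x + 27.2)² + (y − 139.8)² = 167.99².
Subtracting pairs of circle equations eliminates x²+y² and gives linear equations (the radical axes):
-204.0 x − 272.8 y = 20858.44
-295.8 x + 195.6 y = 17358.99
Solving the 2×2 system: x ≈ -73.1, y ≈ -21.8 km.

x ≈ -73.1 km, y ≈ -21.8 km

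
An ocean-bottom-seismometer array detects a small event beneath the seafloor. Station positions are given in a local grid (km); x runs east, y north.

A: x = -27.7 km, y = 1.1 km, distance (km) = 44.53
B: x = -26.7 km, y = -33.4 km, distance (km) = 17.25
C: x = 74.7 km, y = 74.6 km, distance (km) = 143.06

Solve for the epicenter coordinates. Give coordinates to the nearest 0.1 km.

Circle about each station: (x + 27.7)² + (y − 1.1)² = 44.53²; (x + 26.7)² + (y + 33.4)² = 17.25²; (x − 74.7)² + (y − 74.6)² = 143.06².
Subtracting pairs of circle equations eliminates x²+y² and gives linear equations (the radical axes):
2.0 x − 69.0 y = 2745.31
204.8 x + 147.0 y = -8106.49
Solving the 2×2 system: x ≈ -10.8, y ≈ -40.1 km.

x ≈ -10.8 km, y ≈ -40.1 km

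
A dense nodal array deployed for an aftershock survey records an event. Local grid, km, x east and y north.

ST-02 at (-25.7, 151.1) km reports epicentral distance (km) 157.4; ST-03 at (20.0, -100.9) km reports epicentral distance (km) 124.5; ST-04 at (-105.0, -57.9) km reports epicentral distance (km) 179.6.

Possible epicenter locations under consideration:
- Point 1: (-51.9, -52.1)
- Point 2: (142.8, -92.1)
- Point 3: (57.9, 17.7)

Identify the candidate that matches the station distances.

For each candidate, compare |candidate − station| to the reported distance:
Point 1: residuals ST-02 47.5, ST-03 37.6, ST-04 126.2 → max 126.2 km
Point 2: residuals ST-02 138.5, ST-03 1.4, ST-04 70.5 → max 138.5 km
Point 3: residuals ST-02 0.0, ST-03 0.0, ST-04 0.0 → max 0.0 km
Only Point 3 has all residuals ≈ 0.

Point 3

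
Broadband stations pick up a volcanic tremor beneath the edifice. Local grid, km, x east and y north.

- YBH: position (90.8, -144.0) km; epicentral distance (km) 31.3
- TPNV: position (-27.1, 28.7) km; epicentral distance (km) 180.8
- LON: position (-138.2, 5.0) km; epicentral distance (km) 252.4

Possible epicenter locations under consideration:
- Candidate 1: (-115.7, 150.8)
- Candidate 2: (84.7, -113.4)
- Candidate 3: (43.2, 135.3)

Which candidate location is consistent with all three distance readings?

Candidate 2

For each candidate, compare |candidate − station| to the reported distance:
Candidate 1: residuals YBH 328.6, TPNV 29.9, LON 104.9 → max 328.6 km
Candidate 2: residuals YBH 0.1, TPNV 0.0, LON 0.0 → max 0.1 km
Candidate 3: residuals YBH 252.0, TPNV 53.1, LON 29.1 → max 252.0 km
Only Candidate 2 has all residuals ≈ 0.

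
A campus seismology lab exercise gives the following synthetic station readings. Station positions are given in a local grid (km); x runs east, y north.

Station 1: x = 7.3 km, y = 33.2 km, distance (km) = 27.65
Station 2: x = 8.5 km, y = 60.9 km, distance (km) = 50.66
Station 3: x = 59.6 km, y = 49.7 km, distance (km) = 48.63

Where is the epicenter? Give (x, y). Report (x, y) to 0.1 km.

Circle about each station: (x − 7.3)² + (y − 33.2)² = 27.65²; (x − 8.5)² + (y − 60.9)² = 50.66²; (x − 59.6)² + (y − 49.7)² = 48.63².
Subtracting the Station 1 equation from the Station 2 and Station 3 equations removes the quadratic terms:
2.4 x + 55.4 y = 823.62
104.6 x + 33.0 y = 3266.37
Solving the 2×2 system: x ≈ 26.9, y ≈ 13.7 km.

x ≈ 26.9 km, y ≈ 13.7 km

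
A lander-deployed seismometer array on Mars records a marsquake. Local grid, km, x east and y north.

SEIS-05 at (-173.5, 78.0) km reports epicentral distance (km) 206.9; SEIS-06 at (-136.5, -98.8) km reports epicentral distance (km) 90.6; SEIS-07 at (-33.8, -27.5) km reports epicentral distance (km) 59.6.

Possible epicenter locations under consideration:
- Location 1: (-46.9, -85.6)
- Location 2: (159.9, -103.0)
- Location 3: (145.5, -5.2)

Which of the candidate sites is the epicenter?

Location 1

For each candidate, compare |candidate − station| to the reported distance:
Location 1: residuals SEIS-05 0.0, SEIS-06 0.0, SEIS-07 0.0 → max 0.0 km
Location 2: residuals SEIS-05 172.5, SEIS-06 205.8, SEIS-07 148.3 → max 205.8 km
Location 3: residuals SEIS-05 122.8, SEIS-06 206.5, SEIS-07 121.1 → max 206.5 km
Only Location 1 has all residuals ≈ 0.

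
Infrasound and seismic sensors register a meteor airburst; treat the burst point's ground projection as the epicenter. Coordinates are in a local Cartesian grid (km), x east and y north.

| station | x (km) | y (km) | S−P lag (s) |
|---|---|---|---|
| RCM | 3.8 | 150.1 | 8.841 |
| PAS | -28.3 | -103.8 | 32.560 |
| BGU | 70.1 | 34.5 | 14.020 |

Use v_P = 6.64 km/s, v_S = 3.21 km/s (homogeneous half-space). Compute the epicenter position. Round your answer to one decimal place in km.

Distance from S−P lag: d = Δt · v_P v_S / (v_P − v_S) = Δt · (6.64·3.21)/(6.64−3.21) ≈ 6.2141·Δt.
So d_RCM = 54.94, d_PAS = 202.33, d_BGU = 87.12 km.
Circle about each station: (x − 3.8)² + (y − 150.1)² = 54.94²; (x + 28.3)² + (y + 103.8)² = 202.33²; (x − 70.1)² + (y − 34.5)² = 87.12².
Subtracting the RCM equation from the PAS and BGU equations removes the quadratic terms:
-64.2 x − 507.8 y = -48888.15
132.6 x − 231.2 y = -21011.68
Solving the 2×2 system: x ≈ 7.7, y ≈ 95.3 km.

7.7 km east, 95.3 km north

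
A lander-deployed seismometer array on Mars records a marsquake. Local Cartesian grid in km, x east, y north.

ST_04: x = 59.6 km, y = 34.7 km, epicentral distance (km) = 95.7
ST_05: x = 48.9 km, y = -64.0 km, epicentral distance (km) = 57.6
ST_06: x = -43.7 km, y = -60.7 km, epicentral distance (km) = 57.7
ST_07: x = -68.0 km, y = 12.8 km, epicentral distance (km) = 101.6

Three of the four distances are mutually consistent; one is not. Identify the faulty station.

ST_05

Solve using three stations at a time. Using ST_04, ST_06, ST_07 (subtract circle equations pairwise → linear system) gives (x, y) ≈ (12.8, -48.8).
Distances from that point to each station vs reported:
  ST_04: calculated 95.7 vs reported 95.7 → residual 0.0 km
  ST_05: calculated 39.1 vs reported 57.6 → residual 18.5 km
  ST_06: calculated 57.8 vs reported 57.7 → residual 0.1 km
  ST_07: calculated 101.6 vs reported 101.6 → residual 0.0 km
ST_04, ST_06, ST_07 are mutually consistent (residuals ≈ 0); ST_05 is off by 18.5 km.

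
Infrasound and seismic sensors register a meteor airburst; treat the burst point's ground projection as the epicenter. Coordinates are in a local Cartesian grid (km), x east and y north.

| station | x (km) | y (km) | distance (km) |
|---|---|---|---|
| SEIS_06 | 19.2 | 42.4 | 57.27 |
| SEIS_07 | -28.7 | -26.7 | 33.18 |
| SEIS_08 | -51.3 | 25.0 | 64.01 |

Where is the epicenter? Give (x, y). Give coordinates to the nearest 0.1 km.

Circle about each station: (x − 19.2)² + (y − 42.4)² = 57.27²; (x + 28.7)² + (y + 26.7)² = 33.18²; (x + 51.3)² + (y − 25.0)² = 64.01².
Subtracting the SEIS_06 equation from the SEIS_07 and SEIS_08 equations removes the quadratic terms:
-95.8 x − 138.2 y = 1549.12
-141.0 x − 34.8 y = 272.86
Solving the 2×2 system: x ≈ 1.0, y ≈ -11.9 km.

(1.0, -11.9)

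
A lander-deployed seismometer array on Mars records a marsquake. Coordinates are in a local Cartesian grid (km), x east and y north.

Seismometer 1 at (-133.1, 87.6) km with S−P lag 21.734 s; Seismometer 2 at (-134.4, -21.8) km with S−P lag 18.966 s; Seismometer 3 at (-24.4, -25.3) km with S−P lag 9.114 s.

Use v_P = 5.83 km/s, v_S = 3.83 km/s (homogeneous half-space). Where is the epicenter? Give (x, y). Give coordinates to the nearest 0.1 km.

x ≈ 77.0 km, y ≈ -33.8 km

Distance from S−P lag: d = Δt · v_P v_S / (v_P − v_S) = Δt · (5.83·3.83)/(5.83−3.83) ≈ 11.1645·Δt.
So d_Seismometer 1 = 242.65, d_Seismometer 2 = 211.74, d_Seismometer 3 = 101.75 km.
Circle about each station: (x + 133.1)² + (y − 87.6)² = 242.65²; (x + 134.4)² + (y + 21.8)² = 211.74²; (x + 24.4)² + (y + 25.3)² = 101.75².
Subtracting the Seismometer 1 equation from the Seismometer 2 and Seismometer 3 equations removes the quadratic terms:
-2.6 x − 218.8 y = 7194.42
217.4 x − 225.8 y = 24372.04
Solving the 2×2 system: x ≈ 77.0, y ≈ -33.8 km.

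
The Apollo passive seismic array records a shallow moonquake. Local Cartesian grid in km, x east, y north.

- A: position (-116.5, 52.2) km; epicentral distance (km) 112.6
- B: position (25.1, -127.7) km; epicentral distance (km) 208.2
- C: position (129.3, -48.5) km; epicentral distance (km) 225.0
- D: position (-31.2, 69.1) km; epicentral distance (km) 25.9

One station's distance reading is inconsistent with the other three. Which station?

Solve using three stations at a time. Using A, B, D (subtract circle equations pairwise → linear system) gives (x, y) ≈ (-6.9, 78.0).
Distances from that point to each station vs reported:
  A: calculated 112.6 vs reported 112.6 → residual 0.0 km
  B: calculated 208.2 vs reported 208.2 → residual 0.0 km
  C: calculated 185.9 vs reported 225.0 → residual 39.1 km
  D: calculated 25.9 vs reported 25.9 → residual 0.0 km
A, B, D are mutually consistent (residuals ≈ 0); C is off by 39.1 km.

C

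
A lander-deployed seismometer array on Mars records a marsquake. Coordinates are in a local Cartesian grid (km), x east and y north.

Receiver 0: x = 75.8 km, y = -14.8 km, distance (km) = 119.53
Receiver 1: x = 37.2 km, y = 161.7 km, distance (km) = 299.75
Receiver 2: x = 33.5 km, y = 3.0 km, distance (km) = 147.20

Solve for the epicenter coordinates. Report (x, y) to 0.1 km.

(88.1, -133.7)

Circle about each station: (x − 75.8)² + (y + 14.8)² = 119.53²; (x − 37.2)² + (y − 161.7)² = 299.75²; (x − 33.5)² + (y − 3.0)² = 147.20².
Subtracting the Receiver 0 equation from the Receiver 1 and Receiver 2 equations removes the quadratic terms:
-77.2 x + 353.0 y = -53996.59
-84.6 x + 35.6 y = -12213.85
Solving the 2×2 system: x ≈ 88.1, y ≈ -133.7 km.
Check against Receiver 0 (with the unrounded x, y): √((x − 75.8)²+(y + 14.8)²) = 119.53 ≈ 119.53 km. ✓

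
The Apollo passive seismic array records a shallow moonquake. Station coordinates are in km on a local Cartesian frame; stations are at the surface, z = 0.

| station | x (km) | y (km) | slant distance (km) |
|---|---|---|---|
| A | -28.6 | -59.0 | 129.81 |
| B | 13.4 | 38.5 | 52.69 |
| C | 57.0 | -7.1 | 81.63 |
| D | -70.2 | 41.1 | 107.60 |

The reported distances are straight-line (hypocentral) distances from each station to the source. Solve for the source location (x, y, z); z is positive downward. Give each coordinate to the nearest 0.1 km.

(24.5, 48.1, 50.6)

Each station gives a sphere (x−x_i)² + (y−y_i)² + z² = d_i² (stations at z=0).
Subtracting the A sphere from B and C: z² cancels, leaving linear equations in x and y:
84.0 x + 195.0 y = 11437.25
171.2 x + 103.8 y = 9187.63
Solving: x ≈ 24.505, y ≈ 48.097 km (keep extra digits for the depth step; rounded: 24.5, 48.1).
Then from the A sphere: z² = 129.81² − (x + 28.6)² − (y + 59.0)² with x = 24.505, y = 48.097, so z ≈ 50.604 ≈ 50.6 km.
Check against D (with the unrounded solution): distance 107.60 ≈ 107.60 km. ✓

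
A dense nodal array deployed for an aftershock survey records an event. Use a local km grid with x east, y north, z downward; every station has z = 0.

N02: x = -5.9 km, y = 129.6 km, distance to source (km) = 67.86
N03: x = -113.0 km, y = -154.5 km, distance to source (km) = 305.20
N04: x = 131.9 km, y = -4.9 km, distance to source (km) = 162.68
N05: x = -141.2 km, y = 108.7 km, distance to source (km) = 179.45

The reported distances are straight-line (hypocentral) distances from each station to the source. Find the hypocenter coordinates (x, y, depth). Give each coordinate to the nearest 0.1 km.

Each station gives a sphere (x−x_i)² + (y−y_i)² + z² = d_i² (stations at z=0).
Subtracting the N02 sphere from N03 and N04: z² cancels, leaving linear equations in x and y:
-214.2 x − 568.2 y = -68733.78
275.6 x − 269.0 y = -21269.15
Solving: x ≈ 29.896, y ≈ 109.697 km (keep extra digits for the depth step; rounded: 29.9, 109.7).
Then from the N02 sphere: z² = 67.86² − (x + 5.9)² − (y − 129.6)² with x = 29.896, y = 109.697, so z ≈ 54.106 ≈ 54.1 km.

(29.9, 109.7, 54.1)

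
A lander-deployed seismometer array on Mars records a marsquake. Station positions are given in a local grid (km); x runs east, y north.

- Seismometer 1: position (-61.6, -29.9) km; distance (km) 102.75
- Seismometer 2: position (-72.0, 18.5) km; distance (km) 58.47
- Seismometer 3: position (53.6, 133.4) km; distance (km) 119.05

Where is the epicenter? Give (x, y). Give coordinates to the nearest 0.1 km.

x ≈ -48.4 km, y ≈ 72.0 km

Circle about each station: (x + 61.6)² + (y + 29.9)² = 102.75²; (x + 72.0)² + (y − 18.5)² = 58.47²; (x − 53.6)² + (y − 133.4)² = 119.05².
Subtracting pairs of circle equations eliminates x²+y² and gives linear equations (the radical axes):
-20.8 x + 96.8 y = 7976.50
230.4 x + 326.6 y = 12364.61
Solving the 2×2 system: x ≈ -48.4, y ≈ 72.0 km.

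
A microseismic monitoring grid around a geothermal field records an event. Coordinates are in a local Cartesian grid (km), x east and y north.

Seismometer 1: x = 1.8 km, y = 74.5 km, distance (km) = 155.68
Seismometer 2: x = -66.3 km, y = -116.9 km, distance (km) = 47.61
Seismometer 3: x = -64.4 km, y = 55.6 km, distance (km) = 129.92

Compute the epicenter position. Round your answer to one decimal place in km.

-47.4 km east, -73.2 km north

Circle about each station: (x − 1.8)² + (y − 74.5)² = 155.68²; (x + 66.3)² + (y + 116.9)² = 47.61²; (x + 64.4)² + (y − 55.6)² = 129.92².
Subtracting pairs of circle equations eliminates x²+y² and gives linear equations (the radical axes):
-136.2 x − 382.8 y = 34477.36
-132.4 x − 37.8 y = 9042.29
Solving the 2×2 system: x ≈ -47.4, y ≈ -73.2 km.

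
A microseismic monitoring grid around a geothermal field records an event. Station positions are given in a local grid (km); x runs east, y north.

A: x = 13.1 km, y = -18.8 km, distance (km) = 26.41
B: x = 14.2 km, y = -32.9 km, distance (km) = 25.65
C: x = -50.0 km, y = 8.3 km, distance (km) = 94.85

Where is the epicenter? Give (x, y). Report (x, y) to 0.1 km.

Circle about each station: (x − 13.1)² + (y + 18.8)² = 26.41²; (x − 14.2)² + (y + 32.9)² = 25.65²; (x + 50.0)² + (y − 8.3)² = 94.85².
Subtracting the A equation from the B and C equations removes the quadratic terms:
2.2 x − 28.2 y = 798.57
-126.2 x + 54.2 y = -6255.19
Solving the 2×2 system: x ≈ 38.7, y ≈ -25.3 km.

38.7 km east, -25.3 km north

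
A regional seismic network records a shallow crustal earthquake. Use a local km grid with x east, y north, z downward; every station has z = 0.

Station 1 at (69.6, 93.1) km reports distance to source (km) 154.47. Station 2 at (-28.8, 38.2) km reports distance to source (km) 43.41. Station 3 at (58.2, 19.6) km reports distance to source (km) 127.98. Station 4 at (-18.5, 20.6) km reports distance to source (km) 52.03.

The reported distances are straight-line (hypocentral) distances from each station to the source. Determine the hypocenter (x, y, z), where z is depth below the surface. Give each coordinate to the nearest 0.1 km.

Each station gives a sphere (x−x_i)² + (y−y_i)² + z² = d_i² (stations at z=0).
Subtracting the Station 1 sphere from Station 2 and Station 3: z² cancels, leaving linear equations in x and y:
-196.8 x − 109.8 y = 10753.46
-22.8 x − 147.0 y = -2258.27
Solving: x ≈ -69.201, y ≈ 26.096 km (keep extra digits for the depth step; rounded: -69.2, 26.1).
Then from the Station 1 sphere: z² = 154.47² − (x − 69.6)² − (y − 93.1)² with x = -69.201, y = 26.096, so z ≈ 10.282 ≈ 10.3 km.

x ≈ -69.2 km, y ≈ 26.1 km, depth ≈ 10.3 km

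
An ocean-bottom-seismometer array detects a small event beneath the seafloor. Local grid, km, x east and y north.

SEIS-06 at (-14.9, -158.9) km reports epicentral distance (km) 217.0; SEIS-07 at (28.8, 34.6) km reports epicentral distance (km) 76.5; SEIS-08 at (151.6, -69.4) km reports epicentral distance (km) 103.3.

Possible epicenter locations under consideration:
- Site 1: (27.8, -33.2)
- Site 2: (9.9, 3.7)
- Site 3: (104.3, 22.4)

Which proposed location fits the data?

Site 3

For each candidate, compare |candidate − station| to the reported distance:
Site 1: residuals SEIS-06 84.2, SEIS-07 8.7, SEIS-08 25.7 → max 84.2 km
Site 2: residuals SEIS-06 52.5, SEIS-07 40.3, SEIS-08 56.1 → max 56.1 km
Site 3: residuals SEIS-06 0.0, SEIS-07 0.0, SEIS-08 0.0 → max 0.0 km
Only Site 3 has all residuals ≈ 0.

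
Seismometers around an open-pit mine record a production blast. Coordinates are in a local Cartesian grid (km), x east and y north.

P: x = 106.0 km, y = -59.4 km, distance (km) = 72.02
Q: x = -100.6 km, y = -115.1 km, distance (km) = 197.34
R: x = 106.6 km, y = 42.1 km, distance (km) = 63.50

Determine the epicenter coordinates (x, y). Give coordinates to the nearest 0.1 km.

Circle about each station: (x − 106.0)² + (y + 59.4)² = 72.02²; (x + 100.6)² + (y + 115.1)² = 197.34²; (x − 106.6)² + (y − 42.1)² = 63.50².
Subtracting the P equation from the Q and R equations removes the quadratic terms:
-413.2 x − 111.4 y = -25152.19
1.2 x + 203.0 y = -473.76
Solving the 2×2 system: x ≈ 61.6, y ≈ -2.7 km.
Check against P (with the unrounded x, y): √((x − 106.0)²+(y + 59.4)²) = 72.02 ≈ 72.02 km. ✓

61.6 km east, -2.7 km north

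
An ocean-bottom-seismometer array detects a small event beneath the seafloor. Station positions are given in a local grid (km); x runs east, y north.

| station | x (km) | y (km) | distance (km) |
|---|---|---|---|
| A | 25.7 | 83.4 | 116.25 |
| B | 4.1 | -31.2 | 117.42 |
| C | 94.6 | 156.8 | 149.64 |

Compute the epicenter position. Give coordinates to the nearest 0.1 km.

114.6 km east, 8.5 km north

Circle about each station: (x − 25.7)² + (y − 83.4)² = 116.25²; (x − 4.1)² + (y + 31.2)² = 117.42²; (x − 94.6)² + (y − 156.8)² = 149.64².
Subtracting the A equation from the B and C equations removes the quadratic terms:
-43.2 x − 229.2 y = -6899.19
137.8 x + 146.8 y = 17041.28
Solving the 2×2 system: x ≈ 114.6, y ≈ 8.5 km.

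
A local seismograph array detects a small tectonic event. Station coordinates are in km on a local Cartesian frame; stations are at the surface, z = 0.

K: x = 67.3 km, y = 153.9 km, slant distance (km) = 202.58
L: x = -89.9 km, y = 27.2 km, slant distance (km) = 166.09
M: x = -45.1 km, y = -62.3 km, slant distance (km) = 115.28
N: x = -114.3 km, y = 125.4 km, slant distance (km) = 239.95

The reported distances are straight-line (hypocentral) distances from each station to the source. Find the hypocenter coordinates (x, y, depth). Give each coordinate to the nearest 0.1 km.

Each station gives a sphere (x−x_i)² + (y−y_i)² + z² = d_i² (stations at z=0).
Subtracting the K sphere from L and M: z² cancels, leaving linear equations in x and y:
-314.4 x − 253.4 y = -5939.88
-224.8 x − 432.4 y = 5449.98
Solving: x ≈ 50.004, y ≈ -38.601 km (keep extra digits for the depth step; rounded: 50.0, -38.6).
Then from the K sphere: z² = 202.58² − (x − 67.3)² − (y − 153.9)² with x = 50.004, y = -38.601, so z ≈ 60.687 ≈ 60.7 km.

x ≈ 50.0 km, y ≈ -38.6 km, depth ≈ 60.7 km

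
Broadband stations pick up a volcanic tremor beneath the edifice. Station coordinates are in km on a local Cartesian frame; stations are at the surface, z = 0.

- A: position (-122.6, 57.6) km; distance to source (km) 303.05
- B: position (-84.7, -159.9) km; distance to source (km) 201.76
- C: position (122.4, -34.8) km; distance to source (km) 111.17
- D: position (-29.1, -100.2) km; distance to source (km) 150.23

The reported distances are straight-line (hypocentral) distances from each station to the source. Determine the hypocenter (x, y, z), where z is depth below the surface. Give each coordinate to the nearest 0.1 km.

(108.1, -131.8, 52.4)

Each station gives a sphere (x−x_i)² + (y−y_i)² + z² = d_i² (stations at z=0).
Subtracting the A sphere from B and C: z² cancels, leaving linear equations in x and y:
75.8 x − 435.0 y = 65525.78
490.0 x − 184.8 y = 77324.81
Solving: x ≈ 108.099, y ≈ -131.797 km (keep extra digits for the depth step; rounded: 108.1, -131.8).
Then from the A sphere: z² = 303.05² − (x + 122.6)² − (y − 57.6)² with x = 108.099, y = -131.797, so z ≈ 52.403 ≈ 52.4 km.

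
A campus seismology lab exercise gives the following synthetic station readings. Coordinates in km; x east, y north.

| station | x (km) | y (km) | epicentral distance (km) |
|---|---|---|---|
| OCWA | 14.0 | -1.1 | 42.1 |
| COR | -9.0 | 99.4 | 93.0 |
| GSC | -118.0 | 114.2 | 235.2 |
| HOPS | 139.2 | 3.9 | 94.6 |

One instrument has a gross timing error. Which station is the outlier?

GSC

Solve using three stations at a time. Using OCWA, COR, HOPS (subtract circle equations pairwise → linear system) gives (x, y) ≈ (47.0, 25.1).
Distances from that point to each station vs reported:
  OCWA: calculated 42.1 vs reported 42.1 → residual 0.0 km
  COR: calculated 93.0 vs reported 93.0 → residual 0.0 km
  GSC: calculated 187.5 vs reported 235.2 → residual 47.7 km
  HOPS: calculated 94.6 vs reported 94.6 → residual 0.0 km
OCWA, COR, HOPS are mutually consistent (residuals ≈ 0); GSC is off by 47.7 km.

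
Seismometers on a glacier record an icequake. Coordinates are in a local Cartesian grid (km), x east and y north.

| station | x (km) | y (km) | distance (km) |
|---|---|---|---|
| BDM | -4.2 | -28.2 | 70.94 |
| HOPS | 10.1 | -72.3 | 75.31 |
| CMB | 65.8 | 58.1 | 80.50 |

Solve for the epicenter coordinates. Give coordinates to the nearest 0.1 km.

Circle about each station: (x + 4.2)² + (y + 28.2)² = 70.94²; (x − 10.1)² + (y + 72.3)² = 75.31²; (x − 65.8)² + (y − 58.1)² = 80.50².
Subtracting the BDM equation from the HOPS and CMB equations removes the quadratic terms:
28.6 x − 88.2 y = 3877.31
140.0 x + 172.6 y = 5444.60
Solving the 2×2 system: x ≈ 66.5, y ≈ -22.4 km.

(66.5, -22.4)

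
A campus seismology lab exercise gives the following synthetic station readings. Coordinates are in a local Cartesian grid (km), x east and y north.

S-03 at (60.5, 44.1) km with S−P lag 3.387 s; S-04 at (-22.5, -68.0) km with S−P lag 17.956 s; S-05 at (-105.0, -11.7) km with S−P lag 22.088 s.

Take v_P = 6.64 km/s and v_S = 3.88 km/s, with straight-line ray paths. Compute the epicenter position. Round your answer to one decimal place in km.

x ≈ 89.5 km, y ≈ 56.7 km

Distance from S−P lag: d = Δt · v_P v_S / (v_P − v_S) = Δt · (6.64·3.88)/(6.64−3.88) ≈ 9.3345·Δt.
So d_S-03 = 31.62, d_S-04 = 167.61, d_S-05 = 206.18 km.
Circle about each station: (x − 60.5)² + (y − 44.1)² = 31.62²; (x + 22.5)² + (y + 68.0)² = 167.61²; (x + 105.0)² + (y + 11.7)² = 206.18².
Subtracting pairs of circle equations eliminates x²+y² and gives linear equations (the radical axes):
-166.0 x − 224.2 y = -27568.10
-331.0 x − 111.6 y = -35953.54
Solving the 2×2 system: x ≈ 89.5, y ≈ 56.7 km.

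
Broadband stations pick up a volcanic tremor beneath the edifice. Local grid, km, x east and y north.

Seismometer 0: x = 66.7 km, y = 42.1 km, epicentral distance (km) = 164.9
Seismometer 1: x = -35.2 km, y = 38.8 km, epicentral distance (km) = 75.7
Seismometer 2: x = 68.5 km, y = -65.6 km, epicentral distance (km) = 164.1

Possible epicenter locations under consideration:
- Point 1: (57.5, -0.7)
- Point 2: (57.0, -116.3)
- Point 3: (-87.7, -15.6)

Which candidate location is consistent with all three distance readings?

For each candidate, compare |candidate − station| to the reported distance:
Point 1: residuals Seismometer 0 121.1, Seismometer 1 25.1, Seismometer 2 98.3 → max 121.1 km
Point 2: residuals Seismometer 0 6.2, Seismometer 1 104.7, Seismometer 2 112.1 → max 112.1 km
Point 3: residuals Seismometer 0 0.1, Seismometer 1 0.1, Seismometer 2 0.1 → max 0.1 km
Only Point 3 has all residuals ≈ 0.

Point 3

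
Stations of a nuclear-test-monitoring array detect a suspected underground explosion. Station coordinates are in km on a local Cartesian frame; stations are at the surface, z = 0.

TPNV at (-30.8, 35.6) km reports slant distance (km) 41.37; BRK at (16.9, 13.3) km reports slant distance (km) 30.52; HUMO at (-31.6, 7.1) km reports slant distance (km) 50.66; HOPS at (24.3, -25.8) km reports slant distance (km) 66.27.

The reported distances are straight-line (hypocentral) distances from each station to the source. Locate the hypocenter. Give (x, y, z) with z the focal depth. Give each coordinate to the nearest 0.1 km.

(6.3, 35.3, 18.3)

Each station gives a sphere (x−x_i)² + (y−y_i)² + z² = d_i² (stations at z=0).
Subtracting the TPNV sphere from BRK and HUMO: z² cancels, leaving linear equations in x and y:
95.4 x − 44.6 y = -973.49
-1.6 x − 57.0 y = -2021.99
Solving: x ≈ 6.297, y ≈ 35.297 km (keep extra digits for the depth step; rounded: 6.3, 35.3).
Then from the TPNV sphere: z² = 41.37² − (x + 30.8)² − (y − 35.6)² with x = 6.297, y = 35.297, so z ≈ 18.308 ≈ 18.3 km.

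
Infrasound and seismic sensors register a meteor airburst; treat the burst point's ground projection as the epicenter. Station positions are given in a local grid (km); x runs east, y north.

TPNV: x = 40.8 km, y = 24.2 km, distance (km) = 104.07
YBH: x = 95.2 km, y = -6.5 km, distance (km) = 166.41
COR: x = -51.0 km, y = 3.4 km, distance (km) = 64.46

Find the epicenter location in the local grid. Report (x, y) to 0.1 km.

Circle about each station: (x − 40.8)² + (y − 24.2)² = 104.07²; (x − 95.2)² + (y + 6.5)² = 166.41²; (x + 51.0)² + (y − 3.4)² = 64.46².
Subtracting pairs of circle equations eliminates x²+y² and gives linear equations (the radical axes):
108.8 x − 61.4 y = -10006.71
-183.6 x − 41.6 y = 7037.75
Solving the 2×2 system: x ≈ -53.7, y ≈ 67.8 km.

(-53.7, 67.8)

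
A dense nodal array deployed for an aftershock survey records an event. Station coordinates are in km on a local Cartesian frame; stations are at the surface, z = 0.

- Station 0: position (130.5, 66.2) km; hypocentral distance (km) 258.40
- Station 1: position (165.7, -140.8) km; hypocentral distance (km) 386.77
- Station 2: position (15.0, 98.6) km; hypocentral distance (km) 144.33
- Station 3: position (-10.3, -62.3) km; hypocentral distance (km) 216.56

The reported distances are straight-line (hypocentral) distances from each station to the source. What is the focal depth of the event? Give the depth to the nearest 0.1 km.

z ≈ 57.0 km

Each station gives a sphere (x−x_i)² + (y−y_i)² + z² = d_i² (stations at z=0).
Subtracting the Station 0 sphere from Station 1 and Station 2: z² cancels, leaving linear equations in x and y:
70.4 x − 414.0 y = -56952.03
-231.0 x + 64.8 y = 34473.68
Solving: x ≈ -116.189, y ≈ 117.807 km (keep extra digits for the depth step; rounded: -116.2, 117.8).
Then from the Station 0 sphere: z² = 258.40² − (x − 130.5)² − (y − 66.2)² with x = -116.189, y = 117.807, so z ≈ 57.025 ≈ 57.0 km.
Check against Station 3 (with the unrounded solution): distance 216.57 ≈ 216.56 km. ✓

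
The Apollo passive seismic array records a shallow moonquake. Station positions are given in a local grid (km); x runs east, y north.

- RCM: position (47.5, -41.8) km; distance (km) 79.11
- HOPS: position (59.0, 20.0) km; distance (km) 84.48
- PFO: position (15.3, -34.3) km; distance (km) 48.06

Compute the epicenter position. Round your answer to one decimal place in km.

-22.0 km east, -4.0 km north

Circle about each station: (x − 47.5)² + (y + 41.8)² = 79.11²; (x − 59.0)² + (y − 20.0)² = 84.48²; (x − 15.3)² + (y + 34.3)² = 48.06².
Subtracting pairs of circle equations eliminates x²+y² and gives linear equations (the radical axes):
23.0 x + 123.6 y = -1000.97
-64.4 x + 15.0 y = 1355.72
Solving the 2×2 system: x ≈ -22.0, y ≈ -4.0 km.
Check against RCM (with the unrounded x, y): √((x − 47.5)²+(y + 41.8)²) = 79.10 ≈ 79.11 km. ✓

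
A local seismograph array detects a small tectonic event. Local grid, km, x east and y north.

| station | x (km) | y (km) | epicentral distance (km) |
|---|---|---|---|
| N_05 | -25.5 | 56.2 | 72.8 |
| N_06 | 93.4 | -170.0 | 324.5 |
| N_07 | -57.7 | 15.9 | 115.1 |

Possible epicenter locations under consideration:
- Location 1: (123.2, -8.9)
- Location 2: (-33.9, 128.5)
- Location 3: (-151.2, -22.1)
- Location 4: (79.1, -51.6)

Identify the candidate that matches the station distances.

Location 2

For each candidate, compare |candidate − station| to the reported distance:
Location 1: residuals N_05 89.5, N_06 160.7, N_07 67.5 → max 160.7 km
Location 2: residuals N_05 0.0, N_06 0.0, N_07 0.0 → max 0.0 km
Location 3: residuals N_05 75.3, N_06 38.7, N_07 14.2 → max 75.3 km
Location 4: residuals N_05 77.4, N_06 205.2, N_07 37.4 → max 205.2 km
Only Location 2 has all residuals ≈ 0.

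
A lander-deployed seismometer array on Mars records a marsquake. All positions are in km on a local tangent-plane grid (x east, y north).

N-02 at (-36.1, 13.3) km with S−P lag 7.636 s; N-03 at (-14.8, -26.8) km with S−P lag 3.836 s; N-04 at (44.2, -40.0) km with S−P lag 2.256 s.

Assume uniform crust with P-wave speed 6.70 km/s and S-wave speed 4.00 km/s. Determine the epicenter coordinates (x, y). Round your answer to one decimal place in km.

22.4 km east, -34.9 km north

Distance from S−P lag: d = Δt · v_P v_S / (v_P − v_S) = Δt · (6.70·4.00)/(6.70−4.00) ≈ 9.9259·Δt.
So d_N-02 = 75.79, d_N-03 = 38.08, d_N-04 = 22.39 km.
Circle about each station: (x + 36.1)² + (y − 13.3)² = 75.79²; (x + 14.8)² + (y + 26.8)² = 38.08²; (x − 44.2)² + (y + 40.0)² = 22.39².
Subtracting pairs of circle equations eliminates x²+y² and gives linear equations (the radical axes):
42.6 x − 80.2 y = 3751.22
160.6 x − 106.6 y = 7316.35
Solving the 2×2 system: x ≈ 22.4, y ≈ -34.9 km.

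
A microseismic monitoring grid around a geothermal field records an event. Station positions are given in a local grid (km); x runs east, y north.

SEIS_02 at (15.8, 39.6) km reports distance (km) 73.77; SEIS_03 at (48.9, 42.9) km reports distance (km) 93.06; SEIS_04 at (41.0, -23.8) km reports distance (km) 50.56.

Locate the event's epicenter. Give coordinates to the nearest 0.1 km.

Circle about each station: (x − 15.8)² + (y − 39.6)² = 73.77²; (x − 48.9)² + (y − 42.9)² = 93.06²; (x − 41.0)² + (y + 23.8)² = 50.56².
Subtracting pairs of circle equations eliminates x²+y² and gives linear equations (the radical axes):
66.2 x + 6.6 y = -804.33
50.4 x − 126.8 y = 3315.34
Solving the 2×2 system: x ≈ -9.2, y ≈ -29.8 km.

-9.2 km east, -29.8 km north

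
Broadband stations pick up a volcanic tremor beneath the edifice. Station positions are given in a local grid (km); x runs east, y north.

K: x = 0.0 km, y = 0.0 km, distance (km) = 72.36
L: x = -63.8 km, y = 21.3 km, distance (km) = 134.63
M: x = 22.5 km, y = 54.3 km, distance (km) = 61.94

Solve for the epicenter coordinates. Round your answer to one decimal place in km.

Circle about each station: x² + y² = 72.36²; (x + 63.8)² + (y − 21.3)² = 134.63²; (x − 22.5)² + (y − 54.3)² = 61.94².
Subtracting the K equation from the L and M equations removes the quadratic terms:
-127.6 x + 42.6 y = -8365.14
45.0 x + 108.6 y = 4854.15
Solving the 2×2 system: x ≈ 70.7, y ≈ 15.4 km.

x ≈ 70.7 km, y ≈ 15.4 km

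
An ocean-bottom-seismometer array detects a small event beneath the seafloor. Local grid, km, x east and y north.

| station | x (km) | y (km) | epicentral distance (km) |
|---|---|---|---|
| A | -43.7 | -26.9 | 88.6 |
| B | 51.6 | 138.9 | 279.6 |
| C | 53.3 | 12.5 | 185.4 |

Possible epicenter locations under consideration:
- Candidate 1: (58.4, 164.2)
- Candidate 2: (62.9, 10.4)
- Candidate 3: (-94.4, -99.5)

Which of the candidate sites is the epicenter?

Candidate 3

For each candidate, compare |candidate − station| to the reported distance:
Candidate 1: residuals A 128.1, B 253.4, C 33.6 → max 253.4 km
Candidate 2: residuals A 24.3, B 150.6, C 175.6 → max 175.6 km
Candidate 3: residuals A 0.0, B 0.0, C 0.0 → max 0.0 km
Only Candidate 3 has all residuals ≈ 0.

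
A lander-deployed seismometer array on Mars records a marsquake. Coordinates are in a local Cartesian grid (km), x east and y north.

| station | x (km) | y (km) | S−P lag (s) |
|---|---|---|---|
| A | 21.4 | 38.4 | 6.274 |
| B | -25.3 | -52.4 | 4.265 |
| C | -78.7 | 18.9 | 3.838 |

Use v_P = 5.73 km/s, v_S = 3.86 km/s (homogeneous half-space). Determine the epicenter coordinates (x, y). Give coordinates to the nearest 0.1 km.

Distance from S−P lag: d = Δt · v_P v_S / (v_P − v_S) = Δt · (5.73·3.86)/(5.73−3.86) ≈ 11.8277·Δt.
So d_A = 74.21, d_B = 50.45, d_C = 45.39 km.
Circle about each station: (x − 21.4)² + (y − 38.4)² = 74.21²; (x + 25.3)² + (y + 52.4)² = 50.45²; (x + 78.7)² + (y − 18.9)² = 45.39².
Subtracting the A equation from the B and C equations removes the quadratic terms:
-93.4 x − 181.6 y = 4415.25
-200.2 x − 39.0 y = 8065.25
Solving the 2×2 system: x ≈ -39.5, y ≈ -4.0 km.
Check against A (with the unrounded x, y): √((x − 21.4)²+(y − 38.4)²) = 74.21 ≈ 74.21 km. ✓

x ≈ -39.5 km, y ≈ -4.0 km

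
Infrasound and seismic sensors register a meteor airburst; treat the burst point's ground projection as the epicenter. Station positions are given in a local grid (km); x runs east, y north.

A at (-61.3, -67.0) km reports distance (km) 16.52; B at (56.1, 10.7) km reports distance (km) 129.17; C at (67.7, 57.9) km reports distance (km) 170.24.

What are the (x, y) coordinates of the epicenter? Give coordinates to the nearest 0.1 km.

Circle about each station: (x + 61.3)² + (y + 67.0)² = 16.52²; (x − 56.1)² + (y − 10.7)² = 129.17²; (x − 67.7)² + (y − 57.9)² = 170.24².
Subtracting pairs of circle equations eliminates x²+y² and gives linear equations (the radical axes):
234.8 x + 155.4 y = -21396.97
258.0 x + 249.8 y = -29019.74
Solving the 2×2 system: x ≈ -45.0, y ≈ -69.7 km.

-45.0 km east, -69.7 km north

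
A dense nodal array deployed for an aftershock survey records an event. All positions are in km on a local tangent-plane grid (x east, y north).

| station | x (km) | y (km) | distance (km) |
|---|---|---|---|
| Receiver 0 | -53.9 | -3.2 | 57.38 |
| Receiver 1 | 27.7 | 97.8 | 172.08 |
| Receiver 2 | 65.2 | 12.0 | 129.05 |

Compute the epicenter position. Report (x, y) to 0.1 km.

Circle about each station: (x + 53.9)² + (y + 3.2)² = 57.38²; (x − 27.7)² + (y − 97.8)² = 172.08²; (x − 65.2)² + (y − 12.0)² = 129.05².
Subtracting the Receiver 0 equation from the Receiver 1 and Receiver 2 equations removes the quadratic terms:
163.2 x + 202.0 y = -18902.38
238.2 x + 30.4 y = -11881.85
Solving the 2×2 system: x ≈ -42.3, y ≈ -59.4 km.

-42.3 km east, -59.4 km north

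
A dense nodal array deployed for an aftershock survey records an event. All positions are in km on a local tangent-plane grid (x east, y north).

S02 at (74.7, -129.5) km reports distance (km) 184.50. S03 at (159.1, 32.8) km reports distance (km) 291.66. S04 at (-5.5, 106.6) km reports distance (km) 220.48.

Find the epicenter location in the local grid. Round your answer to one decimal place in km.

-105.5 km east, -89.9 km north

Circle about each station: (x − 74.7)² + (y + 129.5)² = 184.50²; (x − 159.1)² + (y − 32.8)² = 291.66²; (x + 5.5)² + (y − 106.6)² = 220.48².
Subtracting the S02 equation from the S03 and S04 equations removes the quadratic terms:
168.8 x + 324.6 y = -46987.00
-160.4 x + 472.2 y = -25527.71
Solving the 2×2 system: x ≈ -105.5, y ≈ -89.9 km.
Check against S02 (with the unrounded x, y): √((x − 74.7)²+(y + 129.5)²) = 184.49 ≈ 184.50 km. ✓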